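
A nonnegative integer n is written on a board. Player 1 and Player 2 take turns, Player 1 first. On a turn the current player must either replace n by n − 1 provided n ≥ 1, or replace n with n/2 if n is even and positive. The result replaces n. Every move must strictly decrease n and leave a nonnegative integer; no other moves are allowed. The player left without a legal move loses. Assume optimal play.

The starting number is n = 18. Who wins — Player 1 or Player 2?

Player 1 wins.

Work bottom-up. With no move the player to move loses. Otherwise the position is W if at least one move leads to an L position for the opponent, and L if every move leads to a W.
n=0: no move → L
n=1: reaches L-position 0 → W
n=2: only reaches 1(W), which is W → L
n=3: reaches L-position 2 → W
n=4: reaches L-position 2 → W
n=5: only reaches 4(W), which is W → L
n=6: reaches L-position 5 → W
n=7: only reaches 6(W), which is W → L
n=8: reaches L-position 7 → W
n=9: only reaches 8(W), which is W → L
n=10: reaches L-position 5 → W
n=11: only reaches 10(W), which is W → L
n=12: reaches L-position 11 → W
n=13: only reaches 12(W), which is W → L
n=14: reaches L-position 7 → W
n=15: only reaches 14(W), which is W → L
n=16: reaches L-position 15 → W
n=17: only reaches 16(W), which is W → L
n=18: reaches L-position 9 → W
From 18 Player 1 can move to 9, reaching an L position.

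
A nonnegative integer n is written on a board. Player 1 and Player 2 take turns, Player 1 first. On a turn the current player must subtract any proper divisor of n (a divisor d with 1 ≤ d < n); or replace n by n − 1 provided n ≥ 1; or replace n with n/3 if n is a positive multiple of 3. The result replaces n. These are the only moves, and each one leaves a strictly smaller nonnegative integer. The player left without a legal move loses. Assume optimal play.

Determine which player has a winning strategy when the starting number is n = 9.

Player 2 wins.

Compute win/loss labels from the base case upward. A position with no move is L. Any other position is W if it can reach an L in one move, else L.
n=0: no move → L
n=1: reaches L-position 0 → W
n=2: only reaches 1(W), which is W → L
n=3: reaches L-position 2 → W
n=4: reaches L-position 2 → W
n=5: only reaches 4(W), which is W → L
n=6: reaches L-position 2 → W
n=7: only reaches 6(W), which is W → L
n=8: reaches L-position 7 → W
n=9: only reaches 3(W), 6(W), 8(W), all W → L
The starting position 9 is L: whatever Player 1 does, the opponent receives a W position.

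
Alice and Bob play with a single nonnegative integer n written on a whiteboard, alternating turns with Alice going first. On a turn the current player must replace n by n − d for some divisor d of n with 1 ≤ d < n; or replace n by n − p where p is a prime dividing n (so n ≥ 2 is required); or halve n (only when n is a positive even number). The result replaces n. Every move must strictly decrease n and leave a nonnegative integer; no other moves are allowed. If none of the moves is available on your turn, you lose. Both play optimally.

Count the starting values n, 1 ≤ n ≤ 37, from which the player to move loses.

8

Compute win/loss labels from the base case upward. A position with no move is L. Any other position is W if it can reach an L in one move, else L.
n=0: no move → L
n=1: no move → L
n=2: →0(L), so W
n=3: →0(L), so W
n=4: →2(W), 3(W) — all W, so L
n=5: →0(L), so W
n=6: →4(L), so W
n=7: →0(L), so W
n=8: →4(L), so W
n=9: →6(W), 8(W) — all W, so L
n=10: →9(L), so W
n=11: →0(L), so W
n=12: →9(L), so W
n=13: →0(L), so W
n=14: →7(W), 12(W), 13(W) — all W, so L
n=15: →14(L), so W
n=16: →14(L), so W
n=17: →0(L), so W
n=18: →9(L), so W
n=19: →0(L), so W
n=20: →10(W), 15(W), 16(W), 18(W), 19(W) — all W, so L
n=21: →14(L), so W
n=22: →20(L), so W
n=23: →0(L), so W
n=24: →20(L), so W
n=25: →20(L), so W
n=26: →13(W), 24(W), 25(W) — all W, so L
n=27: →26(L), so W
n=28: →14(L), so W
n=29: →0(L), so W
n=30: →20(L), so W
n=31: →0(L), so W
n=32: →16(W), 24(W), 28(W), 30(W), 31(W) — all W, so L
n=33: →32(L), so W
n=34: →32(L), so W
n=35: →28(W), 30(W), 34(W) — all W, so L
n=36: →32(L), so W
n=37: →0(L), so W
L entries with 1 ≤ n ≤ 37 (n=0 is outside the asked range and is not counted): n = 1, 4, 9, 14, 20, 26, 32, 35; that makes 8.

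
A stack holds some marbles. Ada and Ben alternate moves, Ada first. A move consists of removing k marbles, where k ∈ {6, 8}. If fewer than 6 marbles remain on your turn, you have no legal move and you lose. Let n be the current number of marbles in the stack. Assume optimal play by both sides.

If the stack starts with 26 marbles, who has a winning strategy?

Classify positions by backward induction: terminal positions (no move available) are L. From any other position, the mover wins iff some move reaches an L.
n=0: no move → L
n=1: no move → L
n=2: no move → L
n=3: no move → L
n=4: no move → L
n=5: no move → L
n=6: W (go to 0, an L position)
n=7: W (go to 1, an L position)
n=8: W (go to 2, an L position)
n=9: W (go to 3, an L position)
n=10: W (go to 4, an L position)
n=11: W (go to 5, an L position)
n=12: W (go to 4, an L position)
n=13: W (go to 5, an L position)
n=14: L (options 8(W), 6(W) are all W)
n=15: L (options 9(W), 7(W) are all W)
n=16: L (options 10(W), 8(W) are all W)
n=17: L (options 11(W), 9(W) are all W)
n=18: L (options 12(W), 10(W) are all W)
n=19: L (options 13(W), 11(W) are all W)
n=20: W (go to 14, an L position)
n=21: W (go to 15, an L position)
n=22: W (go to 16, an L position)
n=23: W (go to 17, an L position)
n=24: W (go to 18, an L position)
n=25: W (go to 19, an L position)
n=26: W (go to 18, an L position)
From 26 Ada can remove 8, leaving 18, reaching an L position.

Ada wins.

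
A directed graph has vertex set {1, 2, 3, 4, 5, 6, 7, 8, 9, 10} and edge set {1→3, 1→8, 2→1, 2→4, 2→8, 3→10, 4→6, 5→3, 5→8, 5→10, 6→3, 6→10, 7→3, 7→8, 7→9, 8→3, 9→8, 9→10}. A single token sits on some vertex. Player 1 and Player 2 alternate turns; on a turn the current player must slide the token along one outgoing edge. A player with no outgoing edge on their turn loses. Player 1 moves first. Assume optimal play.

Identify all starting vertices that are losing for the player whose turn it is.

4, 8, 10

Build the W/L table. Terminal = L. A non-terminal position is W if it has a move to some L; otherwise it is L.
Every edge goes from a vertex to one that appears earlier in the order 10, 3, 8, 1, 9, 5, 6, 4, 7, 2, so processing vertices in that order labels each vertex after all of its successors.
10: no outgoing edge → L
3: W (go to 10, an L position)
8: L (sole option 3(W) is W)
1: W (go to 8, an L position)
9: W (go to 8, an L position)
5: W (go to 8, an L position)
6: W (go to 10, an L position)
4: L (sole option 6(W) is W)
7: W (go to 8, an L position)
2: W (go to 4, an L position)
Reading off the rows marked L gives the requested list; there are 3 such vertices.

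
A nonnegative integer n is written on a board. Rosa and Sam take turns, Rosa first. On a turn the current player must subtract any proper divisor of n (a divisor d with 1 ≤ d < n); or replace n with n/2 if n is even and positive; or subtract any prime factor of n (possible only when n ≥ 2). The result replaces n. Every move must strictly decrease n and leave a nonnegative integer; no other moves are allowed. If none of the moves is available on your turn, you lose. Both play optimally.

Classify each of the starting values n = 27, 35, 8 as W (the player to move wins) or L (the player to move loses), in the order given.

27: W, 35: L, 8: W

Classify positions by backward induction: terminal positions (no move available) are L. From any other position, the mover wins iff some move reaches an L.
n=0: no move → L
n=1: no move → L
n=2: →0(L), so W
n=3: →0(L), so W
n=4: →2(W), 3(W) — all W, so L
n=5: →0(L), so W
n=6: →4(L), so W
n=7: →0(L), so W
n=8: →4(L), so W
n=9: →6(W), 8(W) — all W, so L
n=10: →9(L), so W
n=11: →0(L), so W
n=12: →9(L), so W
n=13: →0(L), so W
n=14: →7(W), 12(W), 13(W) — all W, so L
n=15: →14(L), so W
n=16: →14(L), so W
n=17: →0(L), so W
n=18: →9(L), so W
n=19: →0(L), so W
n=20: →10(W), 15(W), 16(W), 18(W), 19(W) — all W, so L
n=21: →14(L), so W
n=22: →20(L), so W
n=23: →0(L), so W
n=24: →20(L), so W
n=25: →20(L), so W
n=26: →13(W), 24(W), 25(W) — all W, so L
n=27: →26(L), so W
n=28: →14(L), so W
n=29: →0(L), so W
n=30: →20(L), so W
n=31: →0(L), so W
n=32: →16(W), 24(W), 28(W), 30(W), 31(W) — all W, so L
n=33: →32(L), so W
n=34: →32(L), so W
n=35: →28(W), 30(W), 34(W) — all W, so L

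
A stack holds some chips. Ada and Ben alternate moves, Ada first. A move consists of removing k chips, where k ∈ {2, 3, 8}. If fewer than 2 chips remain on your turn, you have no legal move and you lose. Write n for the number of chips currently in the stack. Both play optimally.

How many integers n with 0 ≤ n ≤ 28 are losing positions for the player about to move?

Positions with no move are L. A position that does have a move is losing for the player to move precisely when every available move leads to a winning position for the opponent. Fill in the labels:
n=0: no move → L
n=1: no move → L
n=2: →0(L), so W
n=3: →1(L), so W
n=4: →1(L), so W
n=5: →3(W), 2(W) — all W, so L
n=6: →4(W), 3(W) — all W, so L
n=7: →5(L), so W
n=8: →6(L), so W
n=9: →6(L), so W
n=10: →8(W), 7(W), 2(W) — all W, so L
n=11: →9(W), 8(W), 3(W) — all W, so L
n=12: →10(L), so W
n=13: →11(L), so W
n=14: →11(L), so W
n=15: →13(W), 12(W), 7(W) — all W, so L
n=16: →14(W), 13(W), 8(W) — all W, so L
n=17: →15(L), so W
n=18: →16(L), so W
n=19: →16(L), so W
n=20: →18(W), 17(W), 12(W) — all W, so L
n=21: →19(W), 18(W), 13(W) — all W, so L
n=22: →20(L), so W
n=23: →21(L), so W
n=24: →21(L), so W
n=25: →23(W), 22(W), 17(W) — all W, so L
n=26: →24(W), 23(W), 18(W) — all W, so L
n=27: →25(L), so W
n=28: →26(L), so W
L entries with 0 ≤ n ≤ 28: n = 0, 1, 5, 6, 10, 11, 15, 16, 20, 21, 25, 26; that makes 12.

12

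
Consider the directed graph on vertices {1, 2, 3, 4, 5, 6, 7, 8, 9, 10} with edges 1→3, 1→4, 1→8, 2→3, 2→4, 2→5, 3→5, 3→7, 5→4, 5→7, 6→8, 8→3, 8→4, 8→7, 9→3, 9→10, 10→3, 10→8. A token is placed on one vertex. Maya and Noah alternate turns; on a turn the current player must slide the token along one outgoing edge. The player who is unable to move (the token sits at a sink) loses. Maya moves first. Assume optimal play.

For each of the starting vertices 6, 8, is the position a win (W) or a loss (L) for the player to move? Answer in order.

6: L, 8: W

Use the standard recursion: the mover loses at a terminal position; elsewhere, the mover wins exactly when some move hands the opponent an L position.
Every edge goes from a vertex to one that appears earlier in the order 7, 4, 5, 3, 2, 8, 1, 10, 9, 6, so processing vertices in that order labels each vertex after all of its successors.
7: no outgoing edge → L
4: no outgoing edge → L
5: →4(L), so W
3: →7(L), so W
2: →4(L), so W
8: →4(L), so W
1: →4(L), so W
10: →8(W), 3(W) — all W, so L
9: →10(L), so W
6: →8(W) only, which is W, so L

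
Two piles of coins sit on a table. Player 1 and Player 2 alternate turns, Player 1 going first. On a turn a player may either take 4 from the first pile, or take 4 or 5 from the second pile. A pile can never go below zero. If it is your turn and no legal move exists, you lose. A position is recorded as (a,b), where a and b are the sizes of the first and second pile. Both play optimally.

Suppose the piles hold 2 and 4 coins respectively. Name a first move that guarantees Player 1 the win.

Build the W/L table. Terminal = L. A non-terminal position is W if it has a move to some L; otherwise it is L.
No move ever increases a pile, so every position that can arise here has a ≤ 2 and b ≤ 4; it is enough to label the cells with 0 ≤ a ≤ 2 and 0 ≤ b ≤ 4.
Every move lowers a or b (never raises either), so fill the grid row by row in increasing a, and left to right within a row: each cell's successors are then already labelled.
      b=0  b=1  b=2  b=3  b=4
a=0:    L    L    L    L    W
a=1:    L    L    L    L    W
a=2:    L    L    L    L    W
Cells with no legal move (terminal, hence L): (0,0), (0,1), (0,2), (0,3), (1,0), (1,1), (1,2), (1,3), (2,0), (2,1), (2,2), (2,3).
Every other cell has at least one move into one of the L cells above, so it is W.
From (2,4), the L positions reachable in one move are: (2,0).

Move to (2,0).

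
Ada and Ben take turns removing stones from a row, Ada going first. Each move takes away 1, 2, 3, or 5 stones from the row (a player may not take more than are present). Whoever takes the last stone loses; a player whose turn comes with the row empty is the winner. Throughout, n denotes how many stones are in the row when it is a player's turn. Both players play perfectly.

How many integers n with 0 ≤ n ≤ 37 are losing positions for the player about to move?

10

Label each position W (a win for the player to move) or L (a loss). A position with no legal move is W; any other position is W exactly when some move reaches an L, and L when every move reaches a W.
n=0: no move; the opponent has just taken the last stone and therefore loses → W
n=1: the only move is to 0(W), a W ⇒ L
n=2: can move to 1, which is L ⇒ W
n=3: can move to 1, which is L ⇒ W
n=4: can move to 1, which is L ⇒ W
n=5: moves to 4(W), 3(W), 2(W), 0(W); every one is W ⇒ L
n=6: can move to 5, which is L ⇒ W
n=7: can move to 5, which is L ⇒ W
n=8: can move to 5, which is L ⇒ W
n=9: moves to 8(W), 7(W), 6(W), 4(W); every one is W ⇒ L
n=10: can move to 9, which is L ⇒ W
n=11: can move to 9, which is L ⇒ W
n=12: can move to 9, which is L ⇒ W
n=13: moves to 12(W), 11(W), 10(W), 8(W); every one is W ⇒ L
n=14: can move to 13, which is L ⇒ W
n=15: can move to 13, which is L ⇒ W
n=16: can move to 13, which is L ⇒ W
n=17: moves to 16(W), 15(W), 14(W), 12(W); every one is W ⇒ L
n=18: can move to 17, which is L ⇒ W
n=19: can move to 17, which is L ⇒ W
n=20: can move to 17, which is L ⇒ W
n=21: moves to 20(W), 19(W), 18(W), 16(W); every one is W ⇒ L
n=22: can move to 21, which is L ⇒ W
n=23: can move to 21, which is L ⇒ W
n=24: can move to 21, which is L ⇒ W
n=25: moves to 24(W), 23(W), 22(W), 20(W); every one is W ⇒ L
n=26: can move to 25, which is L ⇒ W
n=27: can move to 25, which is L ⇒ W
n=28: can move to 25, which is L ⇒ W
n=29: moves to 28(W), 27(W), 26(W), 24(W); every one is W ⇒ L
n=30: can move to 29, which is L ⇒ W
n=31: can move to 29, which is L ⇒ W
n=32: can move to 29, which is L ⇒ W
n=33: moves to 32(W), 31(W), 30(W), 28(W); every one is W ⇒ L
n=34: can move to 33, which is L ⇒ W
n=35: can move to 33, which is L ⇒ W
n=36: can move to 33, which is L ⇒ W
n=37: moves to 36(W), 35(W), 34(W), 32(W); every one is W ⇒ L
L entries with 0 ≤ n ≤ 37: n = 1, 5, 9, 13, 17, 21, 25, 29, 33, 37; that makes 10.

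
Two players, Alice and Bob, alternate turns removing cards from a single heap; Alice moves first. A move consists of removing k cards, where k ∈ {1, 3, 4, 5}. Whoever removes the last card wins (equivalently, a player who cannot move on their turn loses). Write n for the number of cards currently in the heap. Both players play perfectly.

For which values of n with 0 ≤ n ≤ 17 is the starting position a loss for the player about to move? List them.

0, 2, 8, 10, 16

Classify positions by backward induction: terminal positions (no move available) are L. From any other position, the mover wins iff some move reaches an L.
n=0: no move → L
n=1: →0(L), so W
n=2: →1(W) only, which is W, so L
n=3: →2(L), so W
n=4: →0(L), so W
n=5: →2(L), so W
n=6: →2(L), so W
n=7: →2(L), so W
n=8: →7(W), 5(W), 4(W), 3(W) — all W, so L
n=9: →8(L), so W
n=10: →9(W), 7(W), 6(W), 5(W) — all W, so L
n=11: →10(L), so W
n=12: →8(L), so W
n=13: →10(L), so W
n=14: →10(L), so W
n=15: →10(L), so W
n=16: →15(W), 13(W), 12(W), 11(W) — all W, so L
n=17: →16(L), so W
Reading off the rows marked L gives the requested list; there are 5 such values of n.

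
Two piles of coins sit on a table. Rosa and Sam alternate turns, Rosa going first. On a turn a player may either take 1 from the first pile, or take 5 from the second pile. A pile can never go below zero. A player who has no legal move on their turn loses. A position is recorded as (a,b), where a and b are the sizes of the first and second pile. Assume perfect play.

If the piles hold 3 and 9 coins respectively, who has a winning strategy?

Sam wins.

Work bottom-up. With no move the player to move loses. Otherwise the position is W if at least one move leads to an L position for the opponent, and L if every move leads to a W.
No move ever increases a pile, so every position that can arise here has a ≤ 3 and b ≤ 9; it is enough to label the cells with 0 ≤ a ≤ 3 and 0 ≤ b ≤ 9.
Every move lowers a or b (never raises either), so fill the grid row by row in increasing a, and left to right within a row: each cell's successors are then already labelled.
      b=0  b=1  b=2  b=3  b=4  b=5  b=6  b=7  b=8  b=9
a=0:    L    L    L    L    L    W    W    W    W    W
a=1:    W    W    W    W    W    L    L    L    L    L
a=2:    L    L    L    L    L    W    W    W    W    W
a=3:    W    W    W    W    W    L    L    L    L    L
Cells with no legal move (terminal, hence L): (0,0), (0,1), (0,2), (0,3), (0,4).
The remaining L cells, each justified by listing all of its moves:
(1,5): only reaches (0,5)(W), (1,0)(W), all W → L
(1,6): only reaches (0,6)(W), (1,1)(W), all W → L
(1,7): only reaches (0,7)(W), (1,2)(W), all W → L
(1,8): only reaches (0,8)(W), (1,3)(W), all W → L
(1,9): only reaches (0,9)(W), (1,4)(W), all W → L
(2,0): only reaches (1,0)(W), which is W → L
(2,1): only reaches (1,1)(W), which is W → L
(2,2): only reaches (1,2)(W), which is W → L
(2,3): only reaches (1,3)(W), which is W → L
(2,4): only reaches (1,4)(W), which is W → L
(3,5): only reaches (2,5)(W), (3,0)(W), all W → L
(3,6): only reaches (2,6)(W), (3,1)(W), all W → L
(3,7): only reaches (2,7)(W), (3,2)(W), all W → L
(3,8): only reaches (2,8)(W), (3,3)(W), all W → L
(3,9): only reaches (2,9)(W), (3,4)(W), all W → L
Every other cell has at least one move into one of the L cells above, so it is W.
The starting position (3,9) is L: whatever Rosa does, the opponent receives a W position.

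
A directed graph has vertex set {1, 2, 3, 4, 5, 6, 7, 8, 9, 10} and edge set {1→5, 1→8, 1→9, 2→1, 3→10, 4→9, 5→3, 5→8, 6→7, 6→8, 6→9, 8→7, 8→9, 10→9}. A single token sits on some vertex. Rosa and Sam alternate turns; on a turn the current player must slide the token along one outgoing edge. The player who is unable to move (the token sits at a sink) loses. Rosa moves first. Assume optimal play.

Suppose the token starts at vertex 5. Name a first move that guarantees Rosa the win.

Move to 3.

Work bottom-up. With no move the player to move loses. Otherwise the position is W if at least one move leads to an L position for the opponent, and L if every move leads to a W.
Every edge goes from a vertex to one that appears earlier in the order 9, 7, 8, 10, 3, 5, 1, 4, 6, 2, so processing vertices in that order labels each vertex after all of its successors.
9: no outgoing edge → L
7: no outgoing edge → L
8: →7(L), so W
10: →9(L), so W
3: →10(W) only, which is W, so L
5: →3(L), so W
1: →9(L), so W
4: →9(L), so W
6: →7(L), so W
2: →1(W) only, which is W, so L
From 5, the L positions reachable in one move are: 3.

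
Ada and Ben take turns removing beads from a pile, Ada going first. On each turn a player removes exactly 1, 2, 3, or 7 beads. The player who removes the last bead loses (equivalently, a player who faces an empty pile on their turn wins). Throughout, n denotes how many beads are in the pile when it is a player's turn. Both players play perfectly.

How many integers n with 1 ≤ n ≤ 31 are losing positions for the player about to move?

Build the W/L table. Terminal = W. A non-terminal position is W if it has a move to some L; otherwise it is L.
n=0: no move; the opponent has just taken the last bead and therefore loses → W
n=1: only reaches 0(W), which is W → L
n=2: reaches L-position 1 → W
n=3: reaches L-position 1 → W
n=4: reaches L-position 1 → W
n=5: only reaches 4(W), 3(W), 2(W), all W → L
n=6: reaches L-position 5 → W
n=7: reaches L-position 5 → W
n=8: reaches L-position 5 → W
n=9: only reaches 8(W), 7(W), 6(W), 2(W), all W → L
n=10: reaches L-position 9 → W
n=11: reaches L-position 9 → W
n=12: reaches L-position 9 → W
n=13: only reaches 12(W), 11(W), 10(W), 6(W), all W → L
n=14: reaches L-position 13 → W
n=15: reaches L-position 13 → W
n=16: reaches L-position 13 → W
n=17: only reaches 16(W), 15(W), 14(W), 10(W), all W → L
n=18: reaches L-position 17 → W
n=19: reaches L-position 17 → W
n=20: reaches L-position 17 → W
n=21: only reaches 20(W), 19(W), 18(W), 14(W), all W → L
n=22: reaches L-position 21 → W
n=23: reaches L-position 21 → W
n=24: reaches L-position 21 → W
n=25: only reaches 24(W), 23(W), 22(W), 18(W), all W → L
n=26: reaches L-position 25 → W
n=27: reaches L-position 25 → W
n=28: reaches L-position 25 → W
n=29: only reaches 28(W), 27(W), 26(W), 22(W), all W → L
n=30: reaches L-position 29 → W
n=31: reaches L-position 29 → W
L entries with 1 ≤ n ≤ 31 (the range starts at n=1): n = 1, 5, 9, 13, 17, 21, 25, 29; that makes 8.

8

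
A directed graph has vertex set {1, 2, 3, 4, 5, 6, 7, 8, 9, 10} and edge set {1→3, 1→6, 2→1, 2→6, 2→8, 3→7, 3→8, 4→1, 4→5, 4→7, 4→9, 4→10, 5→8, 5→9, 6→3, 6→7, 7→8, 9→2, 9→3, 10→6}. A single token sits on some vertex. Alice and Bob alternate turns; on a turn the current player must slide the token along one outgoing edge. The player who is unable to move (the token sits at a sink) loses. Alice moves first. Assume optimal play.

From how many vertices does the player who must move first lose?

Work bottom-up. With no move the player to move loses. Otherwise the position is W if at least one move leads to an L position for the opponent, and L if every move leads to a W.
Every edge goes from a vertex to one that appears earlier in the order 8, 7, 3, 6, 1, 2, 9, 10, 5, 4, so processing vertices in that order labels each vertex after all of its successors.
8: no outgoing edge → L
7: reaches L-position 8 → W
3: reaches L-position 8 → W
6: only reaches 3(W), 7(W), all W → L
1: reaches L-position 6 → W
2: reaches L-position 6 → W
9: only reaches 2(W), 3(W), all W → L
10: reaches L-position 6 → W
5: reaches L-position 9 → W
4: reaches L-position 9 → W
The L vertices are 6, 8, 9; that is 3 in all.

3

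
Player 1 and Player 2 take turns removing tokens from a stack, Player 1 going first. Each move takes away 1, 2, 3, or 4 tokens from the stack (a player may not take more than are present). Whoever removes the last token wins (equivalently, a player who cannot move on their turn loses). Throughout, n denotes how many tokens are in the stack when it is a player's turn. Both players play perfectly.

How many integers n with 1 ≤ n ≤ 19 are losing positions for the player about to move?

Label each position W (a win for the player to move) or L (a loss). A position with no legal move is L; any other position is W exactly when some move reaches an L, and L when every move reaches a W.
n=0: no move → L
n=1: can move to 0, which is L ⇒ W
n=2: can move to 0, which is L ⇒ W
n=3: can move to 0, which is L ⇒ W
n=4: can move to 0, which is L ⇒ W
n=5: moves to 4(W), 3(W), 2(W), 1(W); every one is W ⇒ L
n=6: can move to 5, which is L ⇒ W
n=7: can move to 5, which is L ⇒ W
n=8: can move to 5, which is L ⇒ W
n=9: can move to 5, which is L ⇒ W
n=10: moves to 9(W), 8(W), 7(W), 6(W); every one is W ⇒ L
n=11: can move to 10, which is L ⇒ W
n=12: can move to 10, which is L ⇒ W
n=13: can move to 10, which is L ⇒ W
n=14: can move to 10, which is L ⇒ W
n=15: moves to 14(W), 13(W), 12(W), 11(W); every one is W ⇒ L
n=16: can move to 15, which is L ⇒ W
n=17: can move to 15, which is L ⇒ W
n=18: can move to 15, which is L ⇒ W
n=19: can move to 15, which is L ⇒ W
L entries with 1 ≤ n ≤ 19 (n=0 is outside the asked range and is not counted): n = 5, 10, 15; that makes 3.

3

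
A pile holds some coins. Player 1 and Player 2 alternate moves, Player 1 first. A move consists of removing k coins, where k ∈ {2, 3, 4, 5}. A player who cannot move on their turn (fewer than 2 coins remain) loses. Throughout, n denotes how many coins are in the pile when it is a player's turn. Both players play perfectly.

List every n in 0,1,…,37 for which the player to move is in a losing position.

0, 1, 7, 8, 14, 15, 21, 22, 28, 29, 35, 36

Label each position W (a win for the player to move) or L (a loss). A position with no legal move is L; any other position is W exactly when some move reaches an L, and L when every move reaches a W.
n=0: no move → L
n=1: no move → L
n=2: W (go to 0, an L position)
n=3: W (go to 1, an L position)
n=4: W (go to 1, an L position)
n=5: W (go to 1, an L position)
n=6: W (go to 1, an L position)
n=7: L (options 5(W), 4(W), 3(W), 2(W) are all W)
n=8: L (options 6(W), 5(W), 4(W), 3(W) are all W)
n=9: W (go to 7, an L position)
n=10: W (go to 8, an L position)
n=11: W (go to 8, an L position)
n=12: W (go to 8, an L position)
n=13: W (go to 8, an L position)
n=14: L (options 12(W), 11(W), 10(W), 9(W) are all W)
n=15: L (options 13(W), 12(W), 11(W), 10(W) are all W)
n=16: W (go to 14, an L position)
n=17: W (go to 15, an L position)
n=18: W (go to 15, an L position)
n=19: W (go to 15, an L position)
n=20: W (go to 15, an L position)
n=21: L (options 19(W), 18(W), 17(W), 16(W) are all W)
n=22: L (options 20(W), 19(W), 18(W), 17(W) are all W)
n=23: W (go to 21, an L position)
n=24: W (go to 22, an L position)
n=25: W (go to 22, an L position)
n=26: W (go to 22, an L position)
n=27: W (go to 22, an L position)
n=28: L (options 26(W), 25(W), 24(W), 23(W) are all W)
n=29: L (options 27(W), 26(W), 25(W), 24(W) are all W)
n=30: W (go to 28, an L position)
n=31: W (go to 29, an L position)
n=32: W (go to 29, an L position)
n=33: W (go to 29, an L position)
n=34: W (go to 29, an L position)
n=35: L (options 33(W), 32(W), 31(W), 30(W) are all W)
n=36: L (options 34(W), 33(W), 32(W), 31(W) are all W)
n=37: W (go to 35, an L position)
Reading off the rows marked L gives the requested list; there are 12 such values of n.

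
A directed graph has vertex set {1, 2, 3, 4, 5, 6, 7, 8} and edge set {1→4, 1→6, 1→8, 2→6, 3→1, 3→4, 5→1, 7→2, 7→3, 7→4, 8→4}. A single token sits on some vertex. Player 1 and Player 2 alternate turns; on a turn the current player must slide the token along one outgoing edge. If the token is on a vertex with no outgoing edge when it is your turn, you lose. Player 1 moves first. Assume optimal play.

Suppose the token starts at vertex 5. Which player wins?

Player 2 wins.

Work bottom-up. With no move the player to move loses. Otherwise the position is W if at least one move leads to an L position for the opponent, and L if every move leads to a W.
Every edge goes from a vertex to one that appears earlier in the order 6, 4, 8, 1, 5, 2, 3, 7, so processing vertices in that order labels each vertex after all of its successors.
6: no outgoing edge → L
4: no outgoing edge → L
8: W (go to 4, an L position)
1: W (go to 4, an L position)
5: L (sole option 1(W) is W)
2: W (go to 6, an L position)
3: W (go to 4, an L position)
7: W (go to 4, an L position)
Every move from 5 reaches a W position, so the mover loses.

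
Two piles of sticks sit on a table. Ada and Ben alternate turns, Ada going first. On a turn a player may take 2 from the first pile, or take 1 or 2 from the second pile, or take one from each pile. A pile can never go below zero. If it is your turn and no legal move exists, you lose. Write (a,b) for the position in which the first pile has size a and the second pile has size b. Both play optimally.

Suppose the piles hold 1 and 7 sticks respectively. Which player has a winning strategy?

Work bottom-up. With no move the player to move loses. Otherwise the position is W if at least one move leads to an L position for the opponent, and L if every move leads to a W.
No move ever increases a pile, so every position that can arise here has a ≤ 1 and b ≤ 7; it is enough to label the cells with 0 ≤ a ≤ 1 and 0 ≤ b ≤ 7.
Every move lowers a or b (never raises either), so fill the grid row by row in increasing a, and left to right within a row: each cell's successors are then already labelled.
      b=0  b=1  b=2  b=3  b=4  b=5  b=6  b=7
a=0:    L    W    W    L    W    W    L    W
a=1:    L    W    W    L    W    W    L    W
Cells with no legal move (terminal, hence L): (0,0), (1,0).
The remaining L cells, each justified by listing all of its moves:
(0,3): moves to (0,2)(W), (0,1)(W); every one is W ⇒ L
(0,6): moves to (0,5)(W), (0,4)(W); every one is W ⇒ L
(1,3): moves to (1,2)(W), (1,1)(W), (0,2)(W); every one is W ⇒ L
(1,6): moves to (1,5)(W), (1,4)(W), (0,5)(W); every one is W ⇒ L
Every other cell has at least one move into one of the L cells above, so it is W.
The starting position (1,7) is W: Ada should move to (1,6), handing over an L position.

Ada wins.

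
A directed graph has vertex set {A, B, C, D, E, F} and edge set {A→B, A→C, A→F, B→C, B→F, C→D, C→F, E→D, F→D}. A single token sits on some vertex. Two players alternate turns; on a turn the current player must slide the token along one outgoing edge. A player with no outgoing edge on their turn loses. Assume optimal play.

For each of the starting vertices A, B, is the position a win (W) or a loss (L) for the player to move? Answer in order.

A: W, B: L

Compute win/loss labels from the base case upward. A position with no move is L. Any other position is W if it can reach an L in one move, else L.
Every edge goes from a vertex to one that appears earlier in the order D, F, C, B, E, A, so processing vertices in that order labels each vertex after all of its successors.
D: no outgoing edge → L
F: can move to D, which is L ⇒ W
C: can move to D, which is L ⇒ W
B: moves to C(W), F(W); every one is W ⇒ L
E: can move to D, which is L ⇒ W
A: can move to B, which is L ⇒ W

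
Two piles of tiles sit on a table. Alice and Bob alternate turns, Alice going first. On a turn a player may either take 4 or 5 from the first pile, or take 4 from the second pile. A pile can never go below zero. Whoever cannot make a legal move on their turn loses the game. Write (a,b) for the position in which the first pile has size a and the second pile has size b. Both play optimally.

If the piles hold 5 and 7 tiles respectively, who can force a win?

Bob wins.

Classify positions by backward induction: terminal positions (no move available) are L. From any other position, the mover wins iff some move reaches an L.
No move ever increases a pile, so every position that can arise here has a ≤ 5 and b ≤ 7; it is enough to label the cells with 0 ≤ a ≤ 5 and 0 ≤ b ≤ 7.
Every move lowers a or b (never raises either), so fill the grid row by row in increasing a, and left to right within a row: each cell's successors are then already labelled.
      b=0  b=1  b=2  b=3  b=4  b=5  b=6  b=7
a=0:    L    L    L    L    W    W    W    W
a=1:    L    L    L    L    W    W    W    W
a=2:    L    L    L    L    W    W    W    W
a=3:    L    L    L    L    W    W    W    W
a=4:    W    W    W    W    L    L    L    L
a=5:    W    W    W    W    L    L    L    L
Cells with no legal move (terminal, hence L): (0,0), (0,1), (0,2), (0,3), (1,0), (1,1), (1,2), (1,3), (2,0), (2,1), (2,2), (2,3), (3,0), (3,1), (3,2), (3,3).
The remaining L cells, each justified by listing all of its moves:
(4,4): only reaches (0,4)(W), (4,0)(W), all W → L
(4,5): only reaches (0,5)(W), (4,1)(W), all W → L
(4,6): only reaches (0,6)(W), (4,2)(W), all W → L
(4,7): only reaches (0,7)(W), (4,3)(W), all W → L
(5,4): only reaches (1,4)(W), (0,4)(W), (5,0)(W), all W → L
(5,5): only reaches (1,5)(W), (0,5)(W), (5,1)(W), all W → L
(5,6): only reaches (1,6)(W), (0,6)(W), (5,2)(W), all W → L
(5,7): only reaches (1,7)(W), (0,7)(W), (5,3)(W), all W → L
Every other cell has at least one move into one of the L cells above, so it is W.
Every move from (5,7) reaches a W position, so the mover loses.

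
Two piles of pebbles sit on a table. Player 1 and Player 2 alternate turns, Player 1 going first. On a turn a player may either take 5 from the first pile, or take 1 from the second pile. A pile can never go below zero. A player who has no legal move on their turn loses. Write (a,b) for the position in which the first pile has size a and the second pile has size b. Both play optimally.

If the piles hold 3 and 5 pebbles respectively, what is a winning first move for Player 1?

Use the standard recursion: the mover loses at a terminal position; elsewhere, the mover wins exactly when some move hands the opponent an L position.
No move ever increases a pile, so every position that can arise here has a ≤ 3 and b ≤ 5; it is enough to label the cells with 0 ≤ a ≤ 3 and 0 ≤ b ≤ 5.
Every move lowers a or b (never raises either), so fill the grid row by row in increasing a, and left to right within a row: each cell's successors are then already labelled.
      b=0  b=1  b=2  b=3  b=4  b=5
a=0:    L    W    L    W    L    W
a=1:    L    W    L    W    L    W
a=2:    L    W    L    W    L    W
a=3:    L    W    L    W    L    W
Cells with no legal move (terminal, hence L): (0,0), (1,0), (2,0), (3,0).
The remaining L cells, each justified by listing all of its moves:
(0,2): →(0,1)(W) only, which is W, so L
(0,4): →(0,3)(W) only, which is W, so L
(1,2): →(1,1)(W) only, which is W, so L
(1,4): →(1,3)(W) only, which is W, so L
(2,2): →(2,1)(W) only, which is W, so L
(2,4): →(2,3)(W) only, which is W, so L
(3,2): →(3,1)(W) only, which is W, so L
(3,4): →(3,3)(W) only, which is W, so L
Every other cell has at least one move into one of the L cells above, so it is W.
From (3,5), the L positions reachable in one move are: (3,4).

Move to (3,4).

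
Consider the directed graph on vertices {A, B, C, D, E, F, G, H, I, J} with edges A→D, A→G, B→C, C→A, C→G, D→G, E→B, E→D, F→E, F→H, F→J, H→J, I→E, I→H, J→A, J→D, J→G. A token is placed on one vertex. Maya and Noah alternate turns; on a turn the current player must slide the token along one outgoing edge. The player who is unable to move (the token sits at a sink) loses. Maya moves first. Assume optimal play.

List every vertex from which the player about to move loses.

Compute win/loss labels from the base case upward. A position with no move is L. Any other position is W if it can reach an L in one move, else L.
Every edge goes from a vertex to one that appears earlier in the order G, D, A, J, C, H, B, E, I, F, so processing vertices in that order labels each vertex after all of its successors.
G: no outgoing edge → L
D: can move to G, which is L ⇒ W
A: can move to G, which is L ⇒ W
J: can move to G, which is L ⇒ W
C: can move to G, which is L ⇒ W
H: the only move is to J(W), a W ⇒ L
B: the only move is to C(W), a W ⇒ L
E: can move to B, which is L ⇒ W
I: can move to H, which is L ⇒ W
F: can move to H, which is L ⇒ W
The losing starting vertices are exactly the entries labelled L in this table (3 of them).

B, G, H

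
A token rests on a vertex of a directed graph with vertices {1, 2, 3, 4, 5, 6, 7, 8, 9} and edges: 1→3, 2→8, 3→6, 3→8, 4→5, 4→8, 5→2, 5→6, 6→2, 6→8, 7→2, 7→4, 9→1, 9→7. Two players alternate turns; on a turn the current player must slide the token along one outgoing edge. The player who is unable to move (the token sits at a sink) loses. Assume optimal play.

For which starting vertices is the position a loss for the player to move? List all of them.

Use the standard recursion: the mover loses at a terminal position; elsewhere, the mover wins exactly when some move hands the opponent an L position.
Every edge goes from a vertex to one that appears earlier in the order 8, 2, 6, 5, 3, 4, 1, 7, 9, so processing vertices in that order labels each vertex after all of its successors.
8: no outgoing edge → L
2: W (go to 8, an L position)
6: W (go to 8, an L position)
5: L (options 6(W), 2(W) are all W)
3: W (go to 8, an L position)
4: W (go to 5, an L position)
1: L (sole option 3(W) is W)
7: L (options 4(W), 2(W) are all W)
9: W (go to 7, an L position)
The losing starting vertices are exactly the entries labelled L in this table (4 of them).

1, 5, 7, 8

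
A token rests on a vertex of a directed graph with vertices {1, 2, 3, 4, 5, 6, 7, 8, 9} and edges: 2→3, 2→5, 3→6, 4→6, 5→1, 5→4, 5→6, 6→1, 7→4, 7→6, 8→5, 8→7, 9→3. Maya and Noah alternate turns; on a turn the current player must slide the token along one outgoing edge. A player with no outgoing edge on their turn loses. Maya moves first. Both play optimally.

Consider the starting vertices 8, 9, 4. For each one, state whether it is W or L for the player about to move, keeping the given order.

Label each position W (a win for the player to move) or L (a loss). A position with no legal move is L; any other position is W exactly when some move reaches an L, and L when every move reaches a W.
Every edge goes from a vertex to one that appears earlier in the order 1, 6, 4, 5, 3, 9, 2, 7, 8, so processing vertices in that order labels each vertex after all of its successors.
1: no outgoing edge → L
6: reaches L-position 1 → W
4: only reaches 6(W), which is W → L
5: reaches L-position 4 → W
3: only reaches 6(W), which is W → L
9: reaches L-position 3 → W
2: reaches L-position 3 → W
7: reaches L-position 4 → W
8: only reaches 7(W), 5(W), all W → L

8: L, 9: W, 4: L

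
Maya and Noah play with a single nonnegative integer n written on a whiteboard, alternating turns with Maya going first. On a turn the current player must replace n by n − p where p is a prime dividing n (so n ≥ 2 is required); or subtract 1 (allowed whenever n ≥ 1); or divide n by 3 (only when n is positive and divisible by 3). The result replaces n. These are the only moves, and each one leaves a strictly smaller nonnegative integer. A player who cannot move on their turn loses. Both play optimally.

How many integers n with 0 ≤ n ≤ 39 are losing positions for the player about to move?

11

Label each position W (a win for the player to move) or L (a loss). A position with no legal move is L; any other position is W exactly when some move reaches an L, and L when every move reaches a W.
n=0: no move → L
n=1: reaches L-position 0 → W
n=2: reaches L-position 0 → W
n=3: reaches L-position 0 → W
n=4: only reaches 2(W), 3(W), all W → L
n=5: reaches L-position 0 → W
n=6: reaches L-position 4 → W
n=7: reaches L-position 0 → W
n=8: only reaches 6(W), 7(W), all W → L
n=9: reaches L-position 8 → W
n=10: reaches L-position 8 → W
n=11: reaches L-position 0 → W
n=12: reaches L-position 4 → W
n=13: reaches L-position 0 → W
n=14: only reaches 7(W), 12(W), 13(W), all W → L
n=15: reaches L-position 14 → W
n=16: reaches L-position 14 → W
n=17: reaches L-position 0 → W
n=18: only reaches 6(W), 15(W), 16(W), 17(W), all W → L
n=19: reaches L-position 0 → W
n=20: reaches L-position 18 → W
n=21: reaches L-position 14 → W
n=22: only reaches 11(W), 20(W), 21(W), all W → L
n=23: reaches L-position 0 → W
n=24: reaches L-position 8 → W
n=25: only reaches 20(W), 24(W), all W → L
n=26: reaches L-position 25 → W
n=27: only reaches 9(W), 24(W), 26(W), all W → L
n=28: reaches L-position 27 → W
n=29: reaches L-position 0 → W
n=30: reaches L-position 25 → W
n=31: reaches L-position 0 → W
n=32: only reaches 30(W), 31(W), all W → L
n=33: reaches L-position 22 → W
n=34: reaches L-position 32 → W
n=35: only reaches 28(W), 30(W), 34(W), all W → L
n=36: reaches L-position 35 → W
n=37: reaches L-position 0 → W
n=38: only reaches 19(W), 36(W), 37(W), all W → L
n=39: reaches L-position 38 → W
L entries with 0 ≤ n ≤ 39: n = 0, 4, 8, 14, 18, 22, 25, 27, 32, 35, 38; that makes 11.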